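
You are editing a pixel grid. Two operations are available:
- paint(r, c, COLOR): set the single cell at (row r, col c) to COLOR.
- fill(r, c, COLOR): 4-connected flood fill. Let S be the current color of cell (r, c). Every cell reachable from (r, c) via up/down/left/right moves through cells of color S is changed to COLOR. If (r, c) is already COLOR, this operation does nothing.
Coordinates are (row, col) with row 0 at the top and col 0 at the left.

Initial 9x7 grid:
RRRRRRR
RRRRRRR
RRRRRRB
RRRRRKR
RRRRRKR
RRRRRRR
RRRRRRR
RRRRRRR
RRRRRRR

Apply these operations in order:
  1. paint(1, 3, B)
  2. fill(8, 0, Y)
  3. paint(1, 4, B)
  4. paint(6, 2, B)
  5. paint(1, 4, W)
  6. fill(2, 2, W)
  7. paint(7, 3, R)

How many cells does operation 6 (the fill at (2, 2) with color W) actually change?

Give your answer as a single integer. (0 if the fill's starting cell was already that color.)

After op 1 paint(1,3,B):
RRRRRRR
RRRBRRR
RRRRRRB
RRRRRKR
RRRRRKR
RRRRRRR
RRRRRRR
RRRRRRR
RRRRRRR
After op 2 fill(8,0,Y) [59 cells changed]:
YYYYYYY
YYYBYYY
YYYYYYB
YYYYYKY
YYYYYKY
YYYYYYY
YYYYYYY
YYYYYYY
YYYYYYY
After op 3 paint(1,4,B):
YYYYYYY
YYYBBYY
YYYYYYB
YYYYYKY
YYYYYKY
YYYYYYY
YYYYYYY
YYYYYYY
YYYYYYY
After op 4 paint(6,2,B):
YYYYYYY
YYYBBYY
YYYYYYB
YYYYYKY
YYYYYKY
YYYYYYY
YYBYYYY
YYYYYYY
YYYYYYY
After op 5 paint(1,4,W):
YYYYYYY
YYYBWYY
YYYYYYB
YYYYYKY
YYYYYKY
YYYYYYY
YYBYYYY
YYYYYYY
YYYYYYY
After op 6 fill(2,2,W) [57 cells changed]:
WWWWWWW
WWWBWWW
WWWWWWB
WWWWWKW
WWWWWKW
WWWWWWW
WWBWWWW
WWWWWWW
WWWWWWW

Answer: 57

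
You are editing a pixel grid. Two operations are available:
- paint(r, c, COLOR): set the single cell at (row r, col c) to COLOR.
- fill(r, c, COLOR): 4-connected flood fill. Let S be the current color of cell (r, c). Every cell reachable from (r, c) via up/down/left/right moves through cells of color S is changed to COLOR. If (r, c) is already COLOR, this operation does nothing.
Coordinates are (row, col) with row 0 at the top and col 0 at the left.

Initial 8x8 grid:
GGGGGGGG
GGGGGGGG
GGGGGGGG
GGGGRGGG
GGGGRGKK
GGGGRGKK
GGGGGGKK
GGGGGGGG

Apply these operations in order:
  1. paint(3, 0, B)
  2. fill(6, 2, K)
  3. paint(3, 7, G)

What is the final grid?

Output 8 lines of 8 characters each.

Answer: KKKKKKKK
KKKKKKKK
KKKKKKKK
BKKKRKKG
KKKKRKKK
KKKKRKKK
KKKKKKKK
KKKKKKKK

Derivation:
After op 1 paint(3,0,B):
GGGGGGGG
GGGGGGGG
GGGGGGGG
BGGGRGGG
GGGGRGKK
GGGGRGKK
GGGGGGKK
GGGGGGGG
After op 2 fill(6,2,K) [54 cells changed]:
KKKKKKKK
KKKKKKKK
KKKKKKKK
BKKKRKKK
KKKKRKKK
KKKKRKKK
KKKKKKKK
KKKKKKKK
After op 3 paint(3,7,G):
KKKKKKKK
KKKKKKKK
KKKKKKKK
BKKKRKKG
KKKKRKKK
KKKKRKKK
KKKKKKKK
KKKKKKKK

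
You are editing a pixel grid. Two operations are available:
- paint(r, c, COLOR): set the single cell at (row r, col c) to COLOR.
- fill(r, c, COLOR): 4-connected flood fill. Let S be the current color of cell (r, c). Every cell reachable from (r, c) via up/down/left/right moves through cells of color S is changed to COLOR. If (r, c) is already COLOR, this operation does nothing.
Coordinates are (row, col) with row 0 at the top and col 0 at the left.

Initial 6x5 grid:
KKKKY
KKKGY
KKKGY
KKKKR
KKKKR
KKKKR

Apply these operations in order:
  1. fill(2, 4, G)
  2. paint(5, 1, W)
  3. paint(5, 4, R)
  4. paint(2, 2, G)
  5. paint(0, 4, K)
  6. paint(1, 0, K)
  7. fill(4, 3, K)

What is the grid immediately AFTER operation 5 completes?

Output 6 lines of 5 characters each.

Answer: KKKKK
KKKGG
KKGGG
KKKKR
KKKKR
KWKKR

Derivation:
After op 1 fill(2,4,G) [3 cells changed]:
KKKKG
KKKGG
KKKGG
KKKKR
KKKKR
KKKKR
After op 2 paint(5,1,W):
KKKKG
KKKGG
KKKGG
KKKKR
KKKKR
KWKKR
After op 3 paint(5,4,R):
KKKKG
KKKGG
KKKGG
KKKKR
KKKKR
KWKKR
After op 4 paint(2,2,G):
KKKKG
KKKGG
KKGGG
KKKKR
KKKKR
KWKKR
After op 5 paint(0,4,K):
KKKKK
KKKGG
KKGGG
KKKKR
KKKKR
KWKKR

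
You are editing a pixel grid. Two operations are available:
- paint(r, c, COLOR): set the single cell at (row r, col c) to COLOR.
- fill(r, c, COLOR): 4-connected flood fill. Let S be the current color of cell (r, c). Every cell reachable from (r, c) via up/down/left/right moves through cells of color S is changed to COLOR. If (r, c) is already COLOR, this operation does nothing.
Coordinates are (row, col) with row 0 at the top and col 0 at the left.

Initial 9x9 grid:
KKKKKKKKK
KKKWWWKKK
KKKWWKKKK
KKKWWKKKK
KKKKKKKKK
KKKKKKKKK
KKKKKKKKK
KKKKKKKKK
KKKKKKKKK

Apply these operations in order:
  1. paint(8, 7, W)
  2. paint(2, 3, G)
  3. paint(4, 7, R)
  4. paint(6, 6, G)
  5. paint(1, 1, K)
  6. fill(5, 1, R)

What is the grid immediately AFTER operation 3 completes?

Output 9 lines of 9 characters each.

After op 1 paint(8,7,W):
KKKKKKKKK
KKKWWWKKK
KKKWWKKKK
KKKWWKKKK
KKKKKKKKK
KKKKKKKKK
KKKKKKKKK
KKKKKKKKK
KKKKKKKWK
After op 2 paint(2,3,G):
KKKKKKKKK
KKKWWWKKK
KKKGWKKKK
KKKWWKKKK
KKKKKKKKK
KKKKKKKKK
KKKKKKKKK
KKKKKKKKK
KKKKKKKWK
After op 3 paint(4,7,R):
KKKKKKKKK
KKKWWWKKK
KKKGWKKKK
KKKWWKKKK
KKKKKKKRK
KKKKKKKKK
KKKKKKKKK
KKKKKKKKK
KKKKKKKWK

Answer: KKKKKKKKK
KKKWWWKKK
KKKGWKKKK
KKKWWKKKK
KKKKKKKRK
KKKKKKKKK
KKKKKKKKK
KKKKKKKKK
KKKKKKKWK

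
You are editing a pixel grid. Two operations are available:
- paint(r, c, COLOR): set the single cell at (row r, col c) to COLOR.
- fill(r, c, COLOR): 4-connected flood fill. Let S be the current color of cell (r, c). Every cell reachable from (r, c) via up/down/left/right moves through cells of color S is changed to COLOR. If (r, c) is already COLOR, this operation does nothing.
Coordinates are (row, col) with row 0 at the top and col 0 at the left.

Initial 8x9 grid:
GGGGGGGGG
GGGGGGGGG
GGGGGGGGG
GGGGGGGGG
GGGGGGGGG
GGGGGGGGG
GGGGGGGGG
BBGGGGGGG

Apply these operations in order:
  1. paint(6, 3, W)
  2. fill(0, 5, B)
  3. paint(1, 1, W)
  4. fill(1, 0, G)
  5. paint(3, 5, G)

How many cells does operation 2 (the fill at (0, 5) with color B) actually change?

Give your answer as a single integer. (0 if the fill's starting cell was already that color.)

Answer: 69

Derivation:
After op 1 paint(6,3,W):
GGGGGGGGG
GGGGGGGGG
GGGGGGGGG
GGGGGGGGG
GGGGGGGGG
GGGGGGGGG
GGGWGGGGG
BBGGGGGGG
After op 2 fill(0,5,B) [69 cells changed]:
BBBBBBBBB
BBBBBBBBB
BBBBBBBBB
BBBBBBBBB
BBBBBBBBB
BBBBBBBBB
BBBWBBBBB
BBBBBBBBB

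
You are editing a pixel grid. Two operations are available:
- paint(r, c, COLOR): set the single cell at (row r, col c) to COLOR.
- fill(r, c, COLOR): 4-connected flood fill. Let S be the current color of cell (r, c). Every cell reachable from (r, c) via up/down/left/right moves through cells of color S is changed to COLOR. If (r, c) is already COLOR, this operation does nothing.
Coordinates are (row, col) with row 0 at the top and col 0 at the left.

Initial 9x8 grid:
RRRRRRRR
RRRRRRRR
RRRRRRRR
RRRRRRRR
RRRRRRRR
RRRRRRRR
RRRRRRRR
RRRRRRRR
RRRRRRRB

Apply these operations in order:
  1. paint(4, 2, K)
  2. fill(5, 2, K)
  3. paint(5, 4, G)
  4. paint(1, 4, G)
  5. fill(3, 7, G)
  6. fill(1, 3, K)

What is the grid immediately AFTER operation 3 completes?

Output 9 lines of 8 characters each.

Answer: KKKKKKKK
KKKKKKKK
KKKKKKKK
KKKKKKKK
KKKKKKKK
KKKKGKKK
KKKKKKKK
KKKKKKKK
KKKKKKKB

Derivation:
After op 1 paint(4,2,K):
RRRRRRRR
RRRRRRRR
RRRRRRRR
RRRRRRRR
RRKRRRRR
RRRRRRRR
RRRRRRRR
RRRRRRRR
RRRRRRRB
After op 2 fill(5,2,K) [70 cells changed]:
KKKKKKKK
KKKKKKKK
KKKKKKKK
KKKKKKKK
KKKKKKKK
KKKKKKKK
KKKKKKKK
KKKKKKKK
KKKKKKKB
After op 3 paint(5,4,G):
KKKKKKKK
KKKKKKKK
KKKKKKKK
KKKKKKKK
KKKKKKKK
KKKKGKKK
KKKKKKKK
KKKKKKKK
KKKKKKKB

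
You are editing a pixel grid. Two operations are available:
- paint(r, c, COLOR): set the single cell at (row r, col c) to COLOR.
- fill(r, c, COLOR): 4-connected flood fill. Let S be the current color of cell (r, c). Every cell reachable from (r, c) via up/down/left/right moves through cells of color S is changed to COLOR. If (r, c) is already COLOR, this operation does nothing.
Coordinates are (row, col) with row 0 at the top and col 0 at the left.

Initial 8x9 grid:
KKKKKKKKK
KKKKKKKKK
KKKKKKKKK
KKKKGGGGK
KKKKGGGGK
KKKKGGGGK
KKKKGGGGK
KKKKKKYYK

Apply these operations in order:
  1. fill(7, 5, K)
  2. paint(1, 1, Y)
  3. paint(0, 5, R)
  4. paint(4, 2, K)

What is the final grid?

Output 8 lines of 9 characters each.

Answer: KKKKKRKKK
KYKKKKKKK
KKKKKKKKK
KKKKGGGGK
KKKKGGGGK
KKKKGGGGK
KKKKGGGGK
KKKKKKYYK

Derivation:
After op 1 fill(7,5,K) [0 cells changed]:
KKKKKKKKK
KKKKKKKKK
KKKKKKKKK
KKKKGGGGK
KKKKGGGGK
KKKKGGGGK
KKKKGGGGK
KKKKKKYYK
After op 2 paint(1,1,Y):
KKKKKKKKK
KYKKKKKKK
KKKKKKKKK
KKKKGGGGK
KKKKGGGGK
KKKKGGGGK
KKKKGGGGK
KKKKKKYYK
After op 3 paint(0,5,R):
KKKKKRKKK
KYKKKKKKK
KKKKKKKKK
KKKKGGGGK
KKKKGGGGK
KKKKGGGGK
KKKKGGGGK
KKKKKKYYK
After op 4 paint(4,2,K):
KKKKKRKKK
KYKKKKKKK
KKKKKKKKK
KKKKGGGGK
KKKKGGGGK
KKKKGGGGK
KKKKGGGGK
KKKKKKYYK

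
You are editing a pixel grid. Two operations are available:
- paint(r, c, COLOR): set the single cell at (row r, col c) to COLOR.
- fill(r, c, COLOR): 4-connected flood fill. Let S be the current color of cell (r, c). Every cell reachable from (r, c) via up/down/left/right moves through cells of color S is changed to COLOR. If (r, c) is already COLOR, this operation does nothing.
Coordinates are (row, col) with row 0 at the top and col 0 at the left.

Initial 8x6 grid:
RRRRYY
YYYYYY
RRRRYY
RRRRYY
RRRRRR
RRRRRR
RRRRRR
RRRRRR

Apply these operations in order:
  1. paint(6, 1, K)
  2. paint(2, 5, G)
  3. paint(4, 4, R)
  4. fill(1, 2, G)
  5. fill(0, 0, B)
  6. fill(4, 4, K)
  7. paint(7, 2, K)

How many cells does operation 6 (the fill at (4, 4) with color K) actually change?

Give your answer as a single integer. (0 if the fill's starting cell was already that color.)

After op 1 paint(6,1,K):
RRRRYY
YYYYYY
RRRRYY
RRRRYY
RRRRRR
RRRRRR
RKRRRR
RRRRRR
After op 2 paint(2,5,G):
RRRRYY
YYYYYY
RRRRYG
RRRRYY
RRRRRR
RRRRRR
RKRRRR
RRRRRR
After op 3 paint(4,4,R):
RRRRYY
YYYYYY
RRRRYG
RRRRYY
RRRRRR
RRRRRR
RKRRRR
RRRRRR
After op 4 fill(1,2,G) [11 cells changed]:
RRRRGG
GGGGGG
RRRRGG
RRRRGG
RRRRRR
RRRRRR
RKRRRR
RRRRRR
After op 5 fill(0,0,B) [4 cells changed]:
BBBBGG
GGGGGG
RRRRGG
RRRRGG
RRRRRR
RRRRRR
RKRRRR
RRRRRR
After op 6 fill(4,4,K) [31 cells changed]:
BBBBGG
GGGGGG
KKKKGG
KKKKGG
KKKKKK
KKKKKK
KKKKKK
KKKKKK

Answer: 31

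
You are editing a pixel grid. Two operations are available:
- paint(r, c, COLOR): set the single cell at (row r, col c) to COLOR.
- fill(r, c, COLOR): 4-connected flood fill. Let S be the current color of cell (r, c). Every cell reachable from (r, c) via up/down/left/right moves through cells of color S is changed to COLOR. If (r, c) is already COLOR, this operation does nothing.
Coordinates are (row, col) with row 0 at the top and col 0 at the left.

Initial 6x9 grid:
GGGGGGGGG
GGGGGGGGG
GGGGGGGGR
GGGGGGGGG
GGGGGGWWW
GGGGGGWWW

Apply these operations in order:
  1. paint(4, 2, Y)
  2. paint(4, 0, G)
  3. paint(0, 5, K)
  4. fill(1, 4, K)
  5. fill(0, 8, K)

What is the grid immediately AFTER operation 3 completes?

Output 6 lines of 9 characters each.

After op 1 paint(4,2,Y):
GGGGGGGGG
GGGGGGGGG
GGGGGGGGR
GGGGGGGGG
GGYGGGWWW
GGGGGGWWW
After op 2 paint(4,0,G):
GGGGGGGGG
GGGGGGGGG
GGGGGGGGR
GGGGGGGGG
GGYGGGWWW
GGGGGGWWW
After op 3 paint(0,5,K):
GGGGGKGGG
GGGGGGGGG
GGGGGGGGR
GGGGGGGGG
GGYGGGWWW
GGGGGGWWW

Answer: GGGGGKGGG
GGGGGGGGG
GGGGGGGGR
GGGGGGGGG
GGYGGGWWW
GGGGGGWWW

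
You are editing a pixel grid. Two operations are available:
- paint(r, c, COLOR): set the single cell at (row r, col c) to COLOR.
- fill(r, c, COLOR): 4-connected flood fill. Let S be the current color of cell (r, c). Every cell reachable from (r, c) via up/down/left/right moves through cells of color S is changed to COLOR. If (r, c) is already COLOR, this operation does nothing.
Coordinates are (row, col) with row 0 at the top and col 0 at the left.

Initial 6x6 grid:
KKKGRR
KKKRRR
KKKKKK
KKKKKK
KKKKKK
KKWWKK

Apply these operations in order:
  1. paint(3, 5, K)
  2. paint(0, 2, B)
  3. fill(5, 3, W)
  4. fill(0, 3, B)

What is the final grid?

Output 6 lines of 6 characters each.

Answer: KKBBRR
KKKRRR
KKKKKK
KKKKKK
KKKKKK
KKWWKK

Derivation:
After op 1 paint(3,5,K):
KKKGRR
KKKRRR
KKKKKK
KKKKKK
KKKKKK
KKWWKK
After op 2 paint(0,2,B):
KKBGRR
KKKRRR
KKKKKK
KKKKKK
KKKKKK
KKWWKK
After op 3 fill(5,3,W) [0 cells changed]:
KKBGRR
KKKRRR
KKKKKK
KKKKKK
KKKKKK
KKWWKK
After op 4 fill(0,3,B) [1 cells changed]:
KKBBRR
KKKRRR
KKKKKK
KKKKKK
KKKKKK
KKWWKK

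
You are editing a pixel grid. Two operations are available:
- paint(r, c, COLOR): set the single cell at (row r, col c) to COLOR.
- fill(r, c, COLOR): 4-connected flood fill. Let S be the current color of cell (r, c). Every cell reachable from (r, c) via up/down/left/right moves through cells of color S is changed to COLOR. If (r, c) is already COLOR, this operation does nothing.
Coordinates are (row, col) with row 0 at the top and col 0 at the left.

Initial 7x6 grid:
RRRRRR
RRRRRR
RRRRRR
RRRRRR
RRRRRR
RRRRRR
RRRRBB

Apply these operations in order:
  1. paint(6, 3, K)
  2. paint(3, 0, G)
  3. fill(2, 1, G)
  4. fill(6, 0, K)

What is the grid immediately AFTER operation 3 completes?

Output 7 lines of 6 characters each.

Answer: GGGGGG
GGGGGG
GGGGGG
GGGGGG
GGGGGG
GGGGGG
GGGKBB

Derivation:
After op 1 paint(6,3,K):
RRRRRR
RRRRRR
RRRRRR
RRRRRR
RRRRRR
RRRRRR
RRRKBB
After op 2 paint(3,0,G):
RRRRRR
RRRRRR
RRRRRR
GRRRRR
RRRRRR
RRRRRR
RRRKBB
After op 3 fill(2,1,G) [38 cells changed]:
GGGGGG
GGGGGG
GGGGGG
GGGGGG
GGGGGG
GGGGGG
GGGKBB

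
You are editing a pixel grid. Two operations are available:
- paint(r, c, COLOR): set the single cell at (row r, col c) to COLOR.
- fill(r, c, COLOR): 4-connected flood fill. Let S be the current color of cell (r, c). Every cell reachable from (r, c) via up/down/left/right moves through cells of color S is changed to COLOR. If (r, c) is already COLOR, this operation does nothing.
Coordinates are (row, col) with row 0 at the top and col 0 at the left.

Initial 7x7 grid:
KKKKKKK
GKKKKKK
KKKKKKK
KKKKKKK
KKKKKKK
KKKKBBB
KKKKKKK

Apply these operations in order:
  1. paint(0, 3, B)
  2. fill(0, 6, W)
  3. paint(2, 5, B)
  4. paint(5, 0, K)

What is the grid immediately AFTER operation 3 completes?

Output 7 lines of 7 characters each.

Answer: WWWBWWW
GWWWWWW
WWWWWBW
WWWWWWW
WWWWWWW
WWWWBBB
WWWWWWW

Derivation:
After op 1 paint(0,3,B):
KKKBKKK
GKKKKKK
KKKKKKK
KKKKKKK
KKKKKKK
KKKKBBB
KKKKKKK
After op 2 fill(0,6,W) [44 cells changed]:
WWWBWWW
GWWWWWW
WWWWWWW
WWWWWWW
WWWWWWW
WWWWBBB
WWWWWWW
After op 3 paint(2,5,B):
WWWBWWW
GWWWWWW
WWWWWBW
WWWWWWW
WWWWWWW
WWWWBBB
WWWWWWW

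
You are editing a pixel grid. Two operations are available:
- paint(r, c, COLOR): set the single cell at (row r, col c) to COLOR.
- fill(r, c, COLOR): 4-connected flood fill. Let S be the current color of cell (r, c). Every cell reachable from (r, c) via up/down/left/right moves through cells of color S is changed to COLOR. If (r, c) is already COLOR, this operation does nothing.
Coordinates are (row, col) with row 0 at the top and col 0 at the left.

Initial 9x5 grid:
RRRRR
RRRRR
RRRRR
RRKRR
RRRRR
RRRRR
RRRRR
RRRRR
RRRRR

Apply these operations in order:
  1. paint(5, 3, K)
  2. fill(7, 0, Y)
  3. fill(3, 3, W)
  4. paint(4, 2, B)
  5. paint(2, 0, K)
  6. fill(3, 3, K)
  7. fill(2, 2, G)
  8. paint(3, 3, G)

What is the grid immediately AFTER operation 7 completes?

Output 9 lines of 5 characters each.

Answer: GGGGG
GGGGG
GGGGG
GGGGG
GGBGG
GGGGG
GGGGG
GGGGG
GGGGG

Derivation:
After op 1 paint(5,3,K):
RRRRR
RRRRR
RRRRR
RRKRR
RRRRR
RRRKR
RRRRR
RRRRR
RRRRR
After op 2 fill(7,0,Y) [43 cells changed]:
YYYYY
YYYYY
YYYYY
YYKYY
YYYYY
YYYKY
YYYYY
YYYYY
YYYYY
After op 3 fill(3,3,W) [43 cells changed]:
WWWWW
WWWWW
WWWWW
WWKWW
WWWWW
WWWKW
WWWWW
WWWWW
WWWWW
After op 4 paint(4,2,B):
WWWWW
WWWWW
WWWWW
WWKWW
WWBWW
WWWKW
WWWWW
WWWWW
WWWWW
After op 5 paint(2,0,K):
WWWWW
WWWWW
KWWWW
WWKWW
WWBWW
WWWKW
WWWWW
WWWWW
WWWWW
After op 6 fill(3,3,K) [41 cells changed]:
KKKKK
KKKKK
KKKKK
KKKKK
KKBKK
KKKKK
KKKKK
KKKKK
KKKKK
After op 7 fill(2,2,G) [44 cells changed]:
GGGGG
GGGGG
GGGGG
GGGGG
GGBGG
GGGGG
GGGGG
GGGGG
GGGGG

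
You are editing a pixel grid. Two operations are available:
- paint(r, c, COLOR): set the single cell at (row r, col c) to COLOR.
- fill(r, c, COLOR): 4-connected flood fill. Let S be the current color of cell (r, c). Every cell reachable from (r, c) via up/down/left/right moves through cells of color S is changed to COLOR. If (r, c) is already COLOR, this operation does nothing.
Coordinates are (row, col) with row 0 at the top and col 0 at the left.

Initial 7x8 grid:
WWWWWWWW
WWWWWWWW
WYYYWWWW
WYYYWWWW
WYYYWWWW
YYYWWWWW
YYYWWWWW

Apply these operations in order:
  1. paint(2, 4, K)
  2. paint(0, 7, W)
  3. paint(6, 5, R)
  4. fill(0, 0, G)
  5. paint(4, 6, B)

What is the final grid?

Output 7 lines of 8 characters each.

After op 1 paint(2,4,K):
WWWWWWWW
WWWWWWWW
WYYYKWWW
WYYYWWWW
WYYYWWWW
YYYWWWWW
YYYWWWWW
After op 2 paint(0,7,W):
WWWWWWWW
WWWWWWWW
WYYYKWWW
WYYYWWWW
WYYYWWWW
YYYWWWWW
YYYWWWWW
After op 3 paint(6,5,R):
WWWWWWWW
WWWWWWWW
WYYYKWWW
WYYYWWWW
WYYYWWWW
YYYWWWWW
YYYWWRWW
After op 4 fill(0,0,G) [39 cells changed]:
GGGGGGGG
GGGGGGGG
GYYYKGGG
GYYYGGGG
GYYYGGGG
YYYGGGGG
YYYGGRGG
After op 5 paint(4,6,B):
GGGGGGGG
GGGGGGGG
GYYYKGGG
GYYYGGGG
GYYYGGBG
YYYGGGGG
YYYGGRGG

Answer: GGGGGGGG
GGGGGGGG
GYYYKGGG
GYYYGGGG
GYYYGGBG
YYYGGGGG
YYYGGRGG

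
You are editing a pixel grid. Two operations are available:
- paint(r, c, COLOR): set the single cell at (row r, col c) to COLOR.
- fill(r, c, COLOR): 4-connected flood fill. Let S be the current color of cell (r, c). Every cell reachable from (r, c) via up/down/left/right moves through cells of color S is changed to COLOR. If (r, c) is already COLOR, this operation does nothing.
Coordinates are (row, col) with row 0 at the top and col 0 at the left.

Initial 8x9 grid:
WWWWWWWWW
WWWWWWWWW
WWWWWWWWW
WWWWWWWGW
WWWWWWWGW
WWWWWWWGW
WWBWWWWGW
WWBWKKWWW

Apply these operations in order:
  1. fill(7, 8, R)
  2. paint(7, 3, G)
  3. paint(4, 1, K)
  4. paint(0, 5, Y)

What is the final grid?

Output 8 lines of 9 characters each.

Answer: RRRRRYRRR
RRRRRRRRR
RRRRRRRRR
RRRRRRRGR
RKRRRRRGR
RRRRRRRGR
RRBRRRRGR
RRBGKKRRR

Derivation:
After op 1 fill(7,8,R) [64 cells changed]:
RRRRRRRRR
RRRRRRRRR
RRRRRRRRR
RRRRRRRGR
RRRRRRRGR
RRRRRRRGR
RRBRRRRGR
RRBRKKRRR
After op 2 paint(7,3,G):
RRRRRRRRR
RRRRRRRRR
RRRRRRRRR
RRRRRRRGR
RRRRRRRGR
RRRRRRRGR
RRBRRRRGR
RRBGKKRRR
After op 3 paint(4,1,K):
RRRRRRRRR
RRRRRRRRR
RRRRRRRRR
RRRRRRRGR
RKRRRRRGR
RRRRRRRGR
RRBRRRRGR
RRBGKKRRR
After op 4 paint(0,5,Y):
RRRRRYRRR
RRRRRRRRR
RRRRRRRRR
RRRRRRRGR
RKRRRRRGR
RRRRRRRGR
RRBRRRRGR
RRBGKKRRR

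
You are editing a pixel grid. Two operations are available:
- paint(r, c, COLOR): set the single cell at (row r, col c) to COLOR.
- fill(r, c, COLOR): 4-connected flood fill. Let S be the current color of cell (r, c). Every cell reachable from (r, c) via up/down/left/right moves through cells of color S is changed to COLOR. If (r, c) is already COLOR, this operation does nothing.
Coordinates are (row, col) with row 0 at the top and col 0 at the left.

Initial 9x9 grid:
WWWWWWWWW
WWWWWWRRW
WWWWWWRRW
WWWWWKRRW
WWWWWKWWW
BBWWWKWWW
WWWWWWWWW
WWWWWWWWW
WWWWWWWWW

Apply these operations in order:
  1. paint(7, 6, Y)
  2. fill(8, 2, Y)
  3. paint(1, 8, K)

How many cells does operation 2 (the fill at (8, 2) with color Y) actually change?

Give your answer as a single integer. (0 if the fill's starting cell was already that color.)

After op 1 paint(7,6,Y):
WWWWWWWWW
WWWWWWRRW
WWWWWWRRW
WWWWWKRRW
WWWWWKWWW
BBWWWKWWW
WWWWWWWWW
WWWWWWYWW
WWWWWWWWW
After op 2 fill(8,2,Y) [69 cells changed]:
YYYYYYYYY
YYYYYYRRY
YYYYYYRRY
YYYYYKRRY
YYYYYKYYY
BBYYYKYYY
YYYYYYYYY
YYYYYYYYY
YYYYYYYYY

Answer: 69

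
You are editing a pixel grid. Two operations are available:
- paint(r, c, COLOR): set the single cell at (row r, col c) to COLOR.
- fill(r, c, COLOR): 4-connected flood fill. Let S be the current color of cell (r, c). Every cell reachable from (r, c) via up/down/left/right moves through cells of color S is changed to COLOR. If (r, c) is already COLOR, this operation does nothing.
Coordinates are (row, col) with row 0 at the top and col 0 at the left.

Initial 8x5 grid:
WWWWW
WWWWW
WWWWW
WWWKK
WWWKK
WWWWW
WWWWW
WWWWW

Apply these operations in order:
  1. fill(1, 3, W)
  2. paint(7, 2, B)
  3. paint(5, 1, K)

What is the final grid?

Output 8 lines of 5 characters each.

After op 1 fill(1,3,W) [0 cells changed]:
WWWWW
WWWWW
WWWWW
WWWKK
WWWKK
WWWWW
WWWWW
WWWWW
After op 2 paint(7,2,B):
WWWWW
WWWWW
WWWWW
WWWKK
WWWKK
WWWWW
WWWWW
WWBWW
After op 3 paint(5,1,K):
WWWWW
WWWWW
WWWWW
WWWKK
WWWKK
WKWWW
WWWWW
WWBWW

Answer: WWWWW
WWWWW
WWWWW
WWWKK
WWWKK
WKWWW
WWWWW
WWBWW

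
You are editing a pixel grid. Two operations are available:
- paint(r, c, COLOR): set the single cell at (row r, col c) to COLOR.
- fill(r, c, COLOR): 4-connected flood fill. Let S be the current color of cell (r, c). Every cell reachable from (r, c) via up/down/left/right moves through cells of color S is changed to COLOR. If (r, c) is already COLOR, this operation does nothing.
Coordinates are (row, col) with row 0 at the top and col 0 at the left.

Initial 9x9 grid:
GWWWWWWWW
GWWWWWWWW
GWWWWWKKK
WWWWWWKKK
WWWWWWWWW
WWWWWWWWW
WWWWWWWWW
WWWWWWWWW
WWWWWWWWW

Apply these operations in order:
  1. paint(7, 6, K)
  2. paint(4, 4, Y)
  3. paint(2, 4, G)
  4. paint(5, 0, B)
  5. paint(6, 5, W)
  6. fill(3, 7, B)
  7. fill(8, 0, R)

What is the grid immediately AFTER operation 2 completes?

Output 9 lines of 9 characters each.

Answer: GWWWWWWWW
GWWWWWWWW
GWWWWWKKK
WWWWWWKKK
WWWWYWWWW
WWWWWWWWW
WWWWWWWWW
WWWWWWKWW
WWWWWWWWW

Derivation:
After op 1 paint(7,6,K):
GWWWWWWWW
GWWWWWWWW
GWWWWWKKK
WWWWWWKKK
WWWWWWWWW
WWWWWWWWW
WWWWWWWWW
WWWWWWKWW
WWWWWWWWW
After op 2 paint(4,4,Y):
GWWWWWWWW
GWWWWWWWW
GWWWWWKKK
WWWWWWKKK
WWWWYWWWW
WWWWWWWWW
WWWWWWWWW
WWWWWWKWW
WWWWWWWWW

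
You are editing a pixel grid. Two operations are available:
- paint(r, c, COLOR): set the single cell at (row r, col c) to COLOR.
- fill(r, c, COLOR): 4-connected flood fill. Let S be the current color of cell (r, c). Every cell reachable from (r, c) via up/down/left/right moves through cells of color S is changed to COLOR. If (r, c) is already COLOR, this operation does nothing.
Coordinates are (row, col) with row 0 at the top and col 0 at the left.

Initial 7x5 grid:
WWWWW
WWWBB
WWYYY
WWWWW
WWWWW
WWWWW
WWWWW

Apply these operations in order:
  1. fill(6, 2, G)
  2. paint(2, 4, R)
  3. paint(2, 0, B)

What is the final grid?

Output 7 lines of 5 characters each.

Answer: GGGGG
GGGBB
BGYYR
GGGGG
GGGGG
GGGGG
GGGGG

Derivation:
After op 1 fill(6,2,G) [30 cells changed]:
GGGGG
GGGBB
GGYYY
GGGGG
GGGGG
GGGGG
GGGGG
After op 2 paint(2,4,R):
GGGGG
GGGBB
GGYYR
GGGGG
GGGGG
GGGGG
GGGGG
After op 3 paint(2,0,B):
GGGGG
GGGBB
BGYYR
GGGGG
GGGGG
GGGGG
GGGGG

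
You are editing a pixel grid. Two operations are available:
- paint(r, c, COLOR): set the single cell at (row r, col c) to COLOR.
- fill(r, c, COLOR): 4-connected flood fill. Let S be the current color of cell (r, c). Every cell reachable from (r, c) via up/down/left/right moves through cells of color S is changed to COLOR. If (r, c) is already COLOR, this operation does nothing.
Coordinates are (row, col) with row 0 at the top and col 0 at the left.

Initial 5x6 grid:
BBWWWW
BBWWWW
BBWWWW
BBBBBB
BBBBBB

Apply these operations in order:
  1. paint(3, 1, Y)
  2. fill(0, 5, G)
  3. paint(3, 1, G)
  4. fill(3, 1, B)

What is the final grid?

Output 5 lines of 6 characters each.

After op 1 paint(3,1,Y):
BBWWWW
BBWWWW
BBWWWW
BYBBBB
BBBBBB
After op 2 fill(0,5,G) [12 cells changed]:
BBGGGG
BBGGGG
BBGGGG
BYBBBB
BBBBBB
After op 3 paint(3,1,G):
BBGGGG
BBGGGG
BBGGGG
BGBBBB
BBBBBB
After op 4 fill(3,1,B) [1 cells changed]:
BBGGGG
BBGGGG
BBGGGG
BBBBBB
BBBBBB

Answer: BBGGGG
BBGGGG
BBGGGG
BBBBBB
BBBBBB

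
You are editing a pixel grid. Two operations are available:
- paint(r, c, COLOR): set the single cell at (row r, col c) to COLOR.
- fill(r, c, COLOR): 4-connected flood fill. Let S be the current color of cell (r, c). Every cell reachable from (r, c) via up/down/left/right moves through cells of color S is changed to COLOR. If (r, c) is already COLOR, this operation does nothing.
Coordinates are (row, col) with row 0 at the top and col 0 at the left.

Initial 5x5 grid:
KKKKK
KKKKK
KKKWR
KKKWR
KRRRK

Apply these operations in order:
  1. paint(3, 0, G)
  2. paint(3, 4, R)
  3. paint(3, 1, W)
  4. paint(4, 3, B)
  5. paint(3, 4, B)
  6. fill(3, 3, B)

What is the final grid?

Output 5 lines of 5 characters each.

After op 1 paint(3,0,G):
KKKKK
KKKKK
KKKWR
GKKWR
KRRRK
After op 2 paint(3,4,R):
KKKKK
KKKKK
KKKWR
GKKWR
KRRRK
After op 3 paint(3,1,W):
KKKKK
KKKKK
KKKWR
GWKWR
KRRRK
After op 4 paint(4,3,B):
KKKKK
KKKKK
KKKWR
GWKWR
KRRBK
After op 5 paint(3,4,B):
KKKKK
KKKKK
KKKWR
GWKWB
KRRBK
After op 6 fill(3,3,B) [2 cells changed]:
KKKKK
KKKKK
KKKBR
GWKBB
KRRBK

Answer: KKKKK
KKKKK
KKKBR
GWKBB
KRRBK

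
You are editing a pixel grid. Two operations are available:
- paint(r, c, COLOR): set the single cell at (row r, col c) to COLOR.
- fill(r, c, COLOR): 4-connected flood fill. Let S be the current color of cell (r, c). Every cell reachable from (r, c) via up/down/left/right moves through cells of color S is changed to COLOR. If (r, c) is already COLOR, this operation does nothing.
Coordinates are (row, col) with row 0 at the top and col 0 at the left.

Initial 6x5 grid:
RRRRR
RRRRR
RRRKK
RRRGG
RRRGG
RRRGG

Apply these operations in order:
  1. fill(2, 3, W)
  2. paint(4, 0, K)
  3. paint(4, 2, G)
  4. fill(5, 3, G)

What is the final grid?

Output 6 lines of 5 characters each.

After op 1 fill(2,3,W) [2 cells changed]:
RRRRR
RRRRR
RRRWW
RRRGG
RRRGG
RRRGG
After op 2 paint(4,0,K):
RRRRR
RRRRR
RRRWW
RRRGG
KRRGG
RRRGG
After op 3 paint(4,2,G):
RRRRR
RRRRR
RRRWW
RRRGG
KRGGG
RRRGG
After op 4 fill(5,3,G) [0 cells changed]:
RRRRR
RRRRR
RRRWW
RRRGG
KRGGG
RRRGG

Answer: RRRRR
RRRRR
RRRWW
RRRGG
KRGGG
RRRGG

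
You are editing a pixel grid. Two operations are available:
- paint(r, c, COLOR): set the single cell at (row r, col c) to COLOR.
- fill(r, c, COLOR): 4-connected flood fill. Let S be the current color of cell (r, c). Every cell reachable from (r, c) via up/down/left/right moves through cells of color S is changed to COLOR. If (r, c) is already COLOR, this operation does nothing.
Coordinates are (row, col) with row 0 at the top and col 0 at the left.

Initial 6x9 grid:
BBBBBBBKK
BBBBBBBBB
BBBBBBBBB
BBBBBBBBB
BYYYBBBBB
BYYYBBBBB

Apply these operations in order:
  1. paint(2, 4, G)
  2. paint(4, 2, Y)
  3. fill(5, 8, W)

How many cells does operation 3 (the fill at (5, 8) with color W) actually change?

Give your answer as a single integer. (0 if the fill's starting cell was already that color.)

Answer: 45

Derivation:
After op 1 paint(2,4,G):
BBBBBBBKK
BBBBBBBBB
BBBBGBBBB
BBBBBBBBB
BYYYBBBBB
BYYYBBBBB
After op 2 paint(4,2,Y):
BBBBBBBKK
BBBBBBBBB
BBBBGBBBB
BBBBBBBBB
BYYYBBBBB
BYYYBBBBB
After op 3 fill(5,8,W) [45 cells changed]:
WWWWWWWKK
WWWWWWWWW
WWWWGWWWW
WWWWWWWWW
WYYYWWWWW
WYYYWWWWW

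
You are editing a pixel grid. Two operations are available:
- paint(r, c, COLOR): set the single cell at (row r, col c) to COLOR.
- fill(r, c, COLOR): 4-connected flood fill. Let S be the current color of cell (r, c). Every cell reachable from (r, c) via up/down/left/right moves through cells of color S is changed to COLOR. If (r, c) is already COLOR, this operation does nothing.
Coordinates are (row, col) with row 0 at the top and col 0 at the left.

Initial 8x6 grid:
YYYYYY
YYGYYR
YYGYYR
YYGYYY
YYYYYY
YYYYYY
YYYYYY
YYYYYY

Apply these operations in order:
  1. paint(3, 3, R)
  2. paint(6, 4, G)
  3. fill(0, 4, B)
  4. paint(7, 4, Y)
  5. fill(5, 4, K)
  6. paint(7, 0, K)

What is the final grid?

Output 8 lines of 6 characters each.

Answer: KKKKKK
KKGKKR
KKGKKR
KKGRKK
KKKKKK
KKKKKK
KKKKGK
KKKKYK

Derivation:
After op 1 paint(3,3,R):
YYYYYY
YYGYYR
YYGYYR
YYGRYY
YYYYYY
YYYYYY
YYYYYY
YYYYYY
After op 2 paint(6,4,G):
YYYYYY
YYGYYR
YYGYYR
YYGRYY
YYYYYY
YYYYYY
YYYYGY
YYYYYY
After op 3 fill(0,4,B) [41 cells changed]:
BBBBBB
BBGBBR
BBGBBR
BBGRBB
BBBBBB
BBBBBB
BBBBGB
BBBBBB
After op 4 paint(7,4,Y):
BBBBBB
BBGBBR
BBGBBR
BBGRBB
BBBBBB
BBBBBB
BBBBGB
BBBBYB
After op 5 fill(5,4,K) [40 cells changed]:
KKKKKK
KKGKKR
KKGKKR
KKGRKK
KKKKKK
KKKKKK
KKKKGK
KKKKYK
After op 6 paint(7,0,K):
KKKKKK
KKGKKR
KKGKKR
KKGRKK
KKKKKK
KKKKKK
KKKKGK
KKKKYK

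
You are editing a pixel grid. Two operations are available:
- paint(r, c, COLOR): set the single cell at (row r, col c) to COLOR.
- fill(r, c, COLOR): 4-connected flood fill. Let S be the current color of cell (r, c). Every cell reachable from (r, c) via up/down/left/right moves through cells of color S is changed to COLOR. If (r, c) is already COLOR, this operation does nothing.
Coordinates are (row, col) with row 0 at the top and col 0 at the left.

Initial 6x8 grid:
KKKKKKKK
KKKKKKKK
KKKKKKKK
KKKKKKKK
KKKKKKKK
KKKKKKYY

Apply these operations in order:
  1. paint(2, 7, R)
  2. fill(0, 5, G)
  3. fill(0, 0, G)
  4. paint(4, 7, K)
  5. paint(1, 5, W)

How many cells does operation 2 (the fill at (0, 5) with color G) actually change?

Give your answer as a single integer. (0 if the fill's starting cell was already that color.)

Answer: 45

Derivation:
After op 1 paint(2,7,R):
KKKKKKKK
KKKKKKKK
KKKKKKKR
KKKKKKKK
KKKKKKKK
KKKKKKYY
After op 2 fill(0,5,G) [45 cells changed]:
GGGGGGGG
GGGGGGGG
GGGGGGGR
GGGGGGGG
GGGGGGGG
GGGGGGYY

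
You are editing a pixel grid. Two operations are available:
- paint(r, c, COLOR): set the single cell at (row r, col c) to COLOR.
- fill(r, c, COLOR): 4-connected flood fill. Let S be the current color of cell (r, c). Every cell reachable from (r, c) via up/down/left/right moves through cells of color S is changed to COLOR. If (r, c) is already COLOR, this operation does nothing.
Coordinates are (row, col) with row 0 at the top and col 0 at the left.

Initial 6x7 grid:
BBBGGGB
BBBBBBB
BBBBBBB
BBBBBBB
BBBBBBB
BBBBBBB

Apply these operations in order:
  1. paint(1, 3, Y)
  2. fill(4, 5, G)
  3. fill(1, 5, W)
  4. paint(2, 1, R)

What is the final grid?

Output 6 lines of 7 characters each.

After op 1 paint(1,3,Y):
BBBGGGB
BBBYBBB
BBBBBBB
BBBBBBB
BBBBBBB
BBBBBBB
After op 2 fill(4,5,G) [38 cells changed]:
GGGGGGG
GGGYGGG
GGGGGGG
GGGGGGG
GGGGGGG
GGGGGGG
After op 3 fill(1,5,W) [41 cells changed]:
WWWWWWW
WWWYWWW
WWWWWWW
WWWWWWW
WWWWWWW
WWWWWWW
After op 4 paint(2,1,R):
WWWWWWW
WWWYWWW
WRWWWWW
WWWWWWW
WWWWWWW
WWWWWWW

Answer: WWWWWWW
WWWYWWW
WRWWWWW
WWWWWWW
WWWWWWW
WWWWWWW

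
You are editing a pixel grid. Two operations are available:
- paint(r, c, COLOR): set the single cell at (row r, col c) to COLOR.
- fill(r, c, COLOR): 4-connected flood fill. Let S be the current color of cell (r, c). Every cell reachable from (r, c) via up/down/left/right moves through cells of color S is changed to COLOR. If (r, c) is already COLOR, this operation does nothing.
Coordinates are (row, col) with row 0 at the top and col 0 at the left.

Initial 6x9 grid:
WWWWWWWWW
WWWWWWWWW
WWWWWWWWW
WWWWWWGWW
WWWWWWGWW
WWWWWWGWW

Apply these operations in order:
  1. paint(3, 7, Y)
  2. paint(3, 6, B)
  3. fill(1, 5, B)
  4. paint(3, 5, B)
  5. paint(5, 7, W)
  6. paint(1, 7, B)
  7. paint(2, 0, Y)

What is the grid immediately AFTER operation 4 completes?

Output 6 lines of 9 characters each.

Answer: BBBBBBBBB
BBBBBBBBB
BBBBBBBBB
BBBBBBBYB
BBBBBBGBB
BBBBBBGBB

Derivation:
After op 1 paint(3,7,Y):
WWWWWWWWW
WWWWWWWWW
WWWWWWWWW
WWWWWWGYW
WWWWWWGWW
WWWWWWGWW
After op 2 paint(3,6,B):
WWWWWWWWW
WWWWWWWWW
WWWWWWWWW
WWWWWWBYW
WWWWWWGWW
WWWWWWGWW
After op 3 fill(1,5,B) [50 cells changed]:
BBBBBBBBB
BBBBBBBBB
BBBBBBBBB
BBBBBBBYB
BBBBBBGBB
BBBBBBGBB
After op 4 paint(3,5,B):
BBBBBBBBB
BBBBBBBBB
BBBBBBBBB
BBBBBBBYB
BBBBBBGBB
BBBBBBGBB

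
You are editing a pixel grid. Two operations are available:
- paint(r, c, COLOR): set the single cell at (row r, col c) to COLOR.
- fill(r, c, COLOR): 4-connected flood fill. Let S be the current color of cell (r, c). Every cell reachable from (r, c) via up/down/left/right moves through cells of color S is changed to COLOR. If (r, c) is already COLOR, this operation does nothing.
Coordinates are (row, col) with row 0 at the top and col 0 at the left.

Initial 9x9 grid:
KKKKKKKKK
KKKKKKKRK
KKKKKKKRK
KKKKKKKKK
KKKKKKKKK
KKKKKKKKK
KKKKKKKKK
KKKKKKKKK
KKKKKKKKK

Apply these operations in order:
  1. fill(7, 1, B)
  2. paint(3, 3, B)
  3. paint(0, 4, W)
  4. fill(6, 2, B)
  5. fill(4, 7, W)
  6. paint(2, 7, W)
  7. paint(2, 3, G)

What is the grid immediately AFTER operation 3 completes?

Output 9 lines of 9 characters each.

Answer: BBBBWBBBB
BBBBBBBRB
BBBBBBBRB
BBBBBBBBB
BBBBBBBBB
BBBBBBBBB
BBBBBBBBB
BBBBBBBBB
BBBBBBBBB

Derivation:
After op 1 fill(7,1,B) [79 cells changed]:
BBBBBBBBB
BBBBBBBRB
BBBBBBBRB
BBBBBBBBB
BBBBBBBBB
BBBBBBBBB
BBBBBBBBB
BBBBBBBBB
BBBBBBBBB
After op 2 paint(3,3,B):
BBBBBBBBB
BBBBBBBRB
BBBBBBBRB
BBBBBBBBB
BBBBBBBBB
BBBBBBBBB
BBBBBBBBB
BBBBBBBBB
BBBBBBBBB
After op 3 paint(0,4,W):
BBBBWBBBB
BBBBBBBRB
BBBBBBBRB
BBBBBBBBB
BBBBBBBBB
BBBBBBBBB
BBBBBBBBB
BBBBBBBBB
BBBBBBBBB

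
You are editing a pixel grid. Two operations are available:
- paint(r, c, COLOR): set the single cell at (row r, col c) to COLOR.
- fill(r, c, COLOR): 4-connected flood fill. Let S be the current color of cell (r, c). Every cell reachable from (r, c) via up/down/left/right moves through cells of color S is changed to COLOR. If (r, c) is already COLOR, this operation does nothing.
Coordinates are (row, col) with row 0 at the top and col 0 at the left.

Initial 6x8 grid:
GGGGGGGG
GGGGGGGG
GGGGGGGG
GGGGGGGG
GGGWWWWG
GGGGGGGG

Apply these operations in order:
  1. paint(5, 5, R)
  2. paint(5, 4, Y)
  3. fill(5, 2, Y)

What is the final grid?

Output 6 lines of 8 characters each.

Answer: YYYYYYYY
YYYYYYYY
YYYYYYYY
YYYYYYYY
YYYWWWWY
YYYYYRYY

Derivation:
After op 1 paint(5,5,R):
GGGGGGGG
GGGGGGGG
GGGGGGGG
GGGGGGGG
GGGWWWWG
GGGGGRGG
After op 2 paint(5,4,Y):
GGGGGGGG
GGGGGGGG
GGGGGGGG
GGGGGGGG
GGGWWWWG
GGGGYRGG
After op 3 fill(5,2,Y) [42 cells changed]:
YYYYYYYY
YYYYYYYY
YYYYYYYY
YYYYYYYY
YYYWWWWY
YYYYYRYY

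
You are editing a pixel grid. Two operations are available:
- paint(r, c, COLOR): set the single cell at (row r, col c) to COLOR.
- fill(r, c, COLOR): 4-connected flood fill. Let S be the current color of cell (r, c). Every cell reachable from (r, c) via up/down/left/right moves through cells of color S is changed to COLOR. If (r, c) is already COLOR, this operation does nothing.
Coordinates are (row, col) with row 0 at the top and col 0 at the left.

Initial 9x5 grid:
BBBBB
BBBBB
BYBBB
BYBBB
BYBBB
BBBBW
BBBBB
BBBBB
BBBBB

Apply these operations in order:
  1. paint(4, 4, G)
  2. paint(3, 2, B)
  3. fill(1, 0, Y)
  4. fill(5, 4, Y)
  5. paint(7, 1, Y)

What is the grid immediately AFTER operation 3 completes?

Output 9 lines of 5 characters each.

After op 1 paint(4,4,G):
BBBBB
BBBBB
BYBBB
BYBBB
BYBBG
BBBBW
BBBBB
BBBBB
BBBBB
After op 2 paint(3,2,B):
BBBBB
BBBBB
BYBBB
BYBBB
BYBBG
BBBBW
BBBBB
BBBBB
BBBBB
After op 3 fill(1,0,Y) [40 cells changed]:
YYYYY
YYYYY
YYYYY
YYYYY
YYYYG
YYYYW
YYYYY
YYYYY
YYYYY

Answer: YYYYY
YYYYY
YYYYY
YYYYY
YYYYG
YYYYW
YYYYY
YYYYY
YYYYY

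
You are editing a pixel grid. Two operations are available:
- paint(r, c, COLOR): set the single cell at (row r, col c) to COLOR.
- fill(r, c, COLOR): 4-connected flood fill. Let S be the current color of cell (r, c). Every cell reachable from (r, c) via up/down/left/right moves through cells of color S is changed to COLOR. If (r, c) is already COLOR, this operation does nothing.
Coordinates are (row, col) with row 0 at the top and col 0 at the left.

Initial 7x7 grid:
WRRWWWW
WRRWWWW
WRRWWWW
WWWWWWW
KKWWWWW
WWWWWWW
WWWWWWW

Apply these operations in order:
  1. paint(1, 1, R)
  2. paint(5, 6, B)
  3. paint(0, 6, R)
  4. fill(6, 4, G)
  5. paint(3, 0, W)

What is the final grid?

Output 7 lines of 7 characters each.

After op 1 paint(1,1,R):
WRRWWWW
WRRWWWW
WRRWWWW
WWWWWWW
KKWWWWW
WWWWWWW
WWWWWWW
After op 2 paint(5,6,B):
WRRWWWW
WRRWWWW
WRRWWWW
WWWWWWW
KKWWWWW
WWWWWWB
WWWWWWW
After op 3 paint(0,6,R):
WRRWWWR
WRRWWWW
WRRWWWW
WWWWWWW
KKWWWWW
WWWWWWB
WWWWWWW
After op 4 fill(6,4,G) [39 cells changed]:
GRRGGGR
GRRGGGG
GRRGGGG
GGGGGGG
KKGGGGG
GGGGGGB
GGGGGGG
After op 5 paint(3,0,W):
GRRGGGR
GRRGGGG
GRRGGGG
WGGGGGG
KKGGGGG
GGGGGGB
GGGGGGG

Answer: GRRGGGR
GRRGGGG
GRRGGGG
WGGGGGG
KKGGGGG
GGGGGGB
GGGGGGG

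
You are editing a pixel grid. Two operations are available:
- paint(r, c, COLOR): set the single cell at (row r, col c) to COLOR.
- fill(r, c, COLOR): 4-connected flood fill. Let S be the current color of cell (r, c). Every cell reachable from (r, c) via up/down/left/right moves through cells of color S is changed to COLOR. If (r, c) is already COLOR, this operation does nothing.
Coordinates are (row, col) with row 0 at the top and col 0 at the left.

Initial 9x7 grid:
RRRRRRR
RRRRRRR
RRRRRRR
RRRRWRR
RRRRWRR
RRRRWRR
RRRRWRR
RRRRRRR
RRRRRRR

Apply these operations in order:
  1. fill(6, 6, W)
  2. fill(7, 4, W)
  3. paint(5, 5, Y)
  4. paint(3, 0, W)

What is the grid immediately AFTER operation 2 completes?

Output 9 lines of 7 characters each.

Answer: WWWWWWW
WWWWWWW
WWWWWWW
WWWWWWW
WWWWWWW
WWWWWWW
WWWWWWW
WWWWWWW
WWWWWWW

Derivation:
After op 1 fill(6,6,W) [59 cells changed]:
WWWWWWW
WWWWWWW
WWWWWWW
WWWWWWW
WWWWWWW
WWWWWWW
WWWWWWW
WWWWWWW
WWWWWWW
After op 2 fill(7,4,W) [0 cells changed]:
WWWWWWW
WWWWWWW
WWWWWWW
WWWWWWW
WWWWWWW
WWWWWWW
WWWWWWW
WWWWWWW
WWWWWWW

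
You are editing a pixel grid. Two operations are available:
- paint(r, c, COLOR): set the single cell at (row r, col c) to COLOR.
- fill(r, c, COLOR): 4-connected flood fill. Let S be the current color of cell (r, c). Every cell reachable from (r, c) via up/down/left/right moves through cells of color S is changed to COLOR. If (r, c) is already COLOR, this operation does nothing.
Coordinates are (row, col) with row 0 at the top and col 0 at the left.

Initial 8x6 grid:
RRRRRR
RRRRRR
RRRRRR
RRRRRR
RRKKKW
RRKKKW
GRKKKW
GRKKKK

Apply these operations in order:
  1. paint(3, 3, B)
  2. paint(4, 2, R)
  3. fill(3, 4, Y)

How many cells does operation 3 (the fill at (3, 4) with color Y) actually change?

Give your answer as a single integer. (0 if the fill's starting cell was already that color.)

Answer: 30

Derivation:
After op 1 paint(3,3,B):
RRRRRR
RRRRRR
RRRRRR
RRRBRR
RRKKKW
RRKKKW
GRKKKW
GRKKKK
After op 2 paint(4,2,R):
RRRRRR
RRRRRR
RRRRRR
RRRBRR
RRRKKW
RRKKKW
GRKKKW
GRKKKK
After op 3 fill(3,4,Y) [30 cells changed]:
YYYYYY
YYYYYY
YYYYYY
YYYBYY
YYYKKW
YYKKKW
GYKKKW
GYKKKK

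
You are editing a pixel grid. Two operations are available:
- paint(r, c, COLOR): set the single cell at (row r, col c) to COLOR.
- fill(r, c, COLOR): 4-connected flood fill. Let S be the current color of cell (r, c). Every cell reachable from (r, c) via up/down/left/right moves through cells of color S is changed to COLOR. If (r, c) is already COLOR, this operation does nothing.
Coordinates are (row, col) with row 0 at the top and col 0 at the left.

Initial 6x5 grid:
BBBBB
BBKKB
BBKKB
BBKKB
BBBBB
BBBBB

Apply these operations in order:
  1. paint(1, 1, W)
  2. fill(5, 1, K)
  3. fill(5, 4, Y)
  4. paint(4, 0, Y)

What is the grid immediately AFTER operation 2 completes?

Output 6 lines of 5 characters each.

Answer: KKKKK
KWKKK
KKKKK
KKKKK
KKKKK
KKKKK

Derivation:
After op 1 paint(1,1,W):
BBBBB
BWKKB
BBKKB
BBKKB
BBBBB
BBBBB
After op 2 fill(5,1,K) [23 cells changed]:
KKKKK
KWKKK
KKKKK
KKKKK
KKKKK
KKKKK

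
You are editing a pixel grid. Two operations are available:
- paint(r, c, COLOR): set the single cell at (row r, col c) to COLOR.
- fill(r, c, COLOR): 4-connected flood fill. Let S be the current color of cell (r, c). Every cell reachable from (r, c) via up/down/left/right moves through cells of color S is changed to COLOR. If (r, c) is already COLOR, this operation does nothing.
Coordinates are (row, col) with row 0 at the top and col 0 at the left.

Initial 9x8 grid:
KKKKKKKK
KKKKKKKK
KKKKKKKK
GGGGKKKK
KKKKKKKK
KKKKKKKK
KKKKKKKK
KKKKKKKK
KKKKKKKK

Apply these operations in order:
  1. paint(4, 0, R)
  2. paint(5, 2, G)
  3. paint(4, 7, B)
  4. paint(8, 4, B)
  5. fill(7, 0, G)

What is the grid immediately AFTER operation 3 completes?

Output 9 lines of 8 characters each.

Answer: KKKKKKKK
KKKKKKKK
KKKKKKKK
GGGGKKKK
RKKKKKKB
KKGKKKKK
KKKKKKKK
KKKKKKKK
KKKKKKKK

Derivation:
After op 1 paint(4,0,R):
KKKKKKKK
KKKKKKKK
KKKKKKKK
GGGGKKKK
RKKKKKKK
KKKKKKKK
KKKKKKKK
KKKKKKKK
KKKKKKKK
After op 2 paint(5,2,G):
KKKKKKKK
KKKKKKKK
KKKKKKKK
GGGGKKKK
RKKKKKKK
KKGKKKKK
KKKKKKKK
KKKKKKKK
KKKKKKKK
After op 3 paint(4,7,B):
KKKKKKKK
KKKKKKKK
KKKKKKKK
GGGGKKKK
RKKKKKKB
KKGKKKKK
KKKKKKKK
KKKKKKKK
KKKKKKKK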